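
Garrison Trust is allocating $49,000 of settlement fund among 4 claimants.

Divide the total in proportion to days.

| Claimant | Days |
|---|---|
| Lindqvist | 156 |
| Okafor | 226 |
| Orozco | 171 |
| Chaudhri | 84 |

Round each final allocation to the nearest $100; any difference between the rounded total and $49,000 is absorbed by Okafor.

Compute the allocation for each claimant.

Lindqvist: $12,000; Okafor: $17,300; Orozco: $13,200; Chaudhri: $6,500

Sum of days: 637.
Unrounded shares: Lindqvist 156/637 × $49,000 = 12,000.00; Okafor 226/637 × $49,000 = 17,384.62; Orozco 171/637 × $49,000 = 13,153.85; Chaudhri 84/637 × $49,000 = 6,461.54.
At nearest $100: Lindqvist $12,000; Okafor $17,400; Orozco $13,200; Chaudhri $6,500. Sum = $49,100.
Difference $49,000 − $49,100 = −$100 applied to Okafor: Okafor becomes $17,300.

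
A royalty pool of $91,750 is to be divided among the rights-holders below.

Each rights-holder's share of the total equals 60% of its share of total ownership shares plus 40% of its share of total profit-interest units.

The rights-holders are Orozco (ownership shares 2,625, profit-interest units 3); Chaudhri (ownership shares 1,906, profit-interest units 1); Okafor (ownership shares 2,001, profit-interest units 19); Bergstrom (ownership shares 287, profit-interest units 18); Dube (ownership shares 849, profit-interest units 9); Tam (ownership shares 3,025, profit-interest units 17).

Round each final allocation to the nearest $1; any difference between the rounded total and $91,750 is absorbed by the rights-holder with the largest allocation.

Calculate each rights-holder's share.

Orozco: $15,157 · Chaudhri: $10,360 · Okafor: $20,709 · Bergstrom: $11,337 · Dube: $9,301 · Tam: $24,886

Totals — ownership shares 10,693, profit-interest units 67.
Composite weights (60% ownership shares + 40% profit-interest units): Orozco 0.1652; Chaudhri 0.1129; Okafor 0.2257; Bergstrom 0.1236; Dube 0.1014; Tam 0.2712.
Proportional shares: Orozco 15,157.38; Chaudhri 10,360.28; Okafor 20,709.07; Bergstrom 11,337.24; Dube 9,300.70; Tam 24,885.33.
After rounding ($1): Orozco $15,157; Chaudhri $10,360; Okafor $20,709; Bergstrom $11,337; Dube $9,301; Tam $24,885. Sum = $91,749.
Difference $91,750 − $91,749 = +$1 applied to largest allocation (Tam): Tam becomes $24,886.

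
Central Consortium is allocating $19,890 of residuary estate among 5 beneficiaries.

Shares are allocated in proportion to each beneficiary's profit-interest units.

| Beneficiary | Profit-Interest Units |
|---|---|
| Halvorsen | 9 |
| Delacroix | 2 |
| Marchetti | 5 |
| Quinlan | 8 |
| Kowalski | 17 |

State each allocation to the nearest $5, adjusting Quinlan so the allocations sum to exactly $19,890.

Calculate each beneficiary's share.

Halvorsen: $4,365 · Delacroix: $970 · Marchetti: $2,425 · Quinlan: $3,885 · Kowalski: $8,245

Total profit-interest units = 41.
Proportional shares: Halvorsen 9/41 × $19,890 = 4,366.10; Delacroix 2/41 × $19,890 = 970.24; Marchetti 5/41 × $19,890 = 2,425.61; Quinlan 8/41 × $19,890 = 3,880.98; Kowalski 17/41 × $19,890 = 8,247.07.
At nearest $5: Halvorsen $4,365; Delacroix $970; Marchetti $2,425; Quinlan $3,880; Kowalski $8,245. Sum = $19,885.
Difference $19,890 − $19,885 = +$5 applied to Quinlan: Quinlan becomes $3,885.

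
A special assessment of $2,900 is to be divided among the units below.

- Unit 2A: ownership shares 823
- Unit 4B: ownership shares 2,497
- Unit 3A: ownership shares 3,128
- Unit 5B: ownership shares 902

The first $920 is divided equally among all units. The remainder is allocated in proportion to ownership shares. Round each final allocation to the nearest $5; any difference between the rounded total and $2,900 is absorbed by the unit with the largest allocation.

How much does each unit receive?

Unit 2A: $450; Unit 4B: $905; Unit 3A: $1,070; Unit 5B: $475

Equal tier: $920 ÷ 4 = $230 apiece.
Remainder $1,980 by ownership shares (total 7,350): Unit 2A 221.71 → $220; Unit 4B 672.66 → $675; Unit 3A 842.64 → $845; Unit 5B 242.99 → $245.
Rounding difference −$5 on remainder applied to Unit 3A.
Totals: Unit 2A $230 + $220 = $450; Unit 4B $230 + $675 = $905; Unit 3A $230 + $840 = $1,070; Unit 5B $230 + $245 = $475.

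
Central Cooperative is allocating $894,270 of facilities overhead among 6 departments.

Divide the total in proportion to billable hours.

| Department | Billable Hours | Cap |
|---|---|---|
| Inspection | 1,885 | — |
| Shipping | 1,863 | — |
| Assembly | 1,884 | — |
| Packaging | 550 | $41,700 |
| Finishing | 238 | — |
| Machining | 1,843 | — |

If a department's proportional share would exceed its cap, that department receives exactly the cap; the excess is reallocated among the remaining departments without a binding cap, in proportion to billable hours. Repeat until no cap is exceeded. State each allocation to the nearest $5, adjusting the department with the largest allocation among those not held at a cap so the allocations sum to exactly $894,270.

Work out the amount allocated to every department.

Billable hours total: 8,263.
Unconstrained shares: Inspection 204,005.68; Shipping 201,624.71; Assembly 203,897.46; Packaging 59,524.20; Finishing 25,757.75; Machining 199,460.20.
Capped: Packaging ($41,700); remaining pool $852,570 reallocated over remaining billable hours 7,713.
Shares after redistribution: Inspection 208,361.79 → $208,360; Shipping 205,929.98 → $205,930; Assembly 208,251.25 → $208,250; Finishing 26,307.75 → $26,310; Machining 203,719.24 → $203,720.

Inspection: $208,360; Shipping: $205,930; Assembly: $208,250; Packaging: $41,700; Finishing: $26,310; Machining: $203,720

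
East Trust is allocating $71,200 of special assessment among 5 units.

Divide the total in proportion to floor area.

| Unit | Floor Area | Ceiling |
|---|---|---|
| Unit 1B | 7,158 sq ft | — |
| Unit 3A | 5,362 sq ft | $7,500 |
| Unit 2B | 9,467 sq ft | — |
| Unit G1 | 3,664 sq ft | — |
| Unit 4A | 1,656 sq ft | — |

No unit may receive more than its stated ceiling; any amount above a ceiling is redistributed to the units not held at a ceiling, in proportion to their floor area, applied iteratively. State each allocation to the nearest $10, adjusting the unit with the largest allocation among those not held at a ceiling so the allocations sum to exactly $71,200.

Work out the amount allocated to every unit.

Unit 1B: $20,780 · Unit 3A: $7,500 · Unit 2B: $27,470 · Unit G1: $10,640 · Unit 4A: $4,810

Sum of floor area: 27,307.
Unconstrained shares: Unit 1B 18,663.70; Unit 3A 13,980.83; Unit 2B 24,684.16; Unit G1 9,553.48; Unit 4A 4,317.84.
Cap binds for Unit 3A ($7,500); residual $63,700 reallocated over remaining floor area 21,945.
Shares after redistribution: Unit 1B 20,777.61 → $20,780; Unit 2B 27,479.97 → $27,480; Unit G1 10,635.53 → $10,640; Unit 4A 4,806.89 → $4,810.
Rounding difference −$10 applied to Unit 2B → $27,470.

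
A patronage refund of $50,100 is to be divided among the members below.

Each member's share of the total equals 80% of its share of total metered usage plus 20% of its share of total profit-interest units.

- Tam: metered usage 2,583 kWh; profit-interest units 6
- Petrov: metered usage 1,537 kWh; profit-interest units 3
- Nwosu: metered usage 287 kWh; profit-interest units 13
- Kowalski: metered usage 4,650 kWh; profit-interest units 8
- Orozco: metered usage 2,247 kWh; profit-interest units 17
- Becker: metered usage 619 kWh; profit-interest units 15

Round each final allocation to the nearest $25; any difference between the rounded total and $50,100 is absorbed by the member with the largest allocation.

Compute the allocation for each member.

Metered usage total 11,923; profit-interest units total 62.
Combined weights (80% metered usage + 20% profit-interest units): Tam 0.1927; Petrov 0.1128; Nwosu 0.0612; Kowalski 0.3378; Orozco 0.2056; Becker 0.0899.
Unrounded shares: Tam 9,652.61; Petrov 5,651.57; Nwosu 3,065.74; Kowalski 16,924.20; Orozco 10,300.87; Becker 4,505.01.
Rounded to nearest $25: Tam $9,650; Petrov $5,650; Nwosu $3,075; Kowalski $16,925; Orozco $10,300; Becker $4,500. Sum = $50,100.
No rounding difference to absorb.

Tam: $9,650 | Petrov: $5,650 | Nwosu: $3,075 | Kowalski: $16,925 | Orozco: $10,300 | Becker: $4,500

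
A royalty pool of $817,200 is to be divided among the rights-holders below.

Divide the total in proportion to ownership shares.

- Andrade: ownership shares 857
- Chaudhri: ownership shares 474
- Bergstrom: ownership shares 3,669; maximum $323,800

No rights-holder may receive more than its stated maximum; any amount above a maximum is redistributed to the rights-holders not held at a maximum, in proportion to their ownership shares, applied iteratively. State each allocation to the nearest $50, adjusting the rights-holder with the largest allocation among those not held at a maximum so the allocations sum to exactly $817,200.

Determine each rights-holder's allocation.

Ownership shares total: 5,000.
Pro-rata shares before constraints: Andrade 140,068.08; Chaudhri 77,470.56; Bergstrom 599,661.36.
Cap binds for Bergstrom ($323,800); residual $493,400 reallocated over remaining ownership shares 1,331.
Shares after redistribution: Andrade 317,688.81 → $317,700; Chaudhri 175,711.19 → $175,700.

Andrade: $317,700 | Chaudhri: $175,700 | Bergstrom: $323,800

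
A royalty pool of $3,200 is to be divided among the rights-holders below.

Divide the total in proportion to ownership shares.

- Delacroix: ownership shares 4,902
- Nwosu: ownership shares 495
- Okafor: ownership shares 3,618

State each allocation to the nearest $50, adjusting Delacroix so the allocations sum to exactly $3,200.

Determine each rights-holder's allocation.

Delacroix: $1,700; Nwosu: $200; Okafor: $1,300

Total ownership shares = 9,015.
Pro-rata amounts: Delacroix 4,902/9,015 × $3,200 = 1,740.03; Nwosu 495/9,015 × $3,200 = 175.71; Okafor 3,618/9,015 × $3,200 = 1,284.26.
Rounded to nearest $50: Delacroix $1,750; Nwosu $200; Okafor $1,300. Sum = $3,250.
Difference $3,200 − $3,250 = −$50 applied to Delacroix: Delacroix becomes $1,700.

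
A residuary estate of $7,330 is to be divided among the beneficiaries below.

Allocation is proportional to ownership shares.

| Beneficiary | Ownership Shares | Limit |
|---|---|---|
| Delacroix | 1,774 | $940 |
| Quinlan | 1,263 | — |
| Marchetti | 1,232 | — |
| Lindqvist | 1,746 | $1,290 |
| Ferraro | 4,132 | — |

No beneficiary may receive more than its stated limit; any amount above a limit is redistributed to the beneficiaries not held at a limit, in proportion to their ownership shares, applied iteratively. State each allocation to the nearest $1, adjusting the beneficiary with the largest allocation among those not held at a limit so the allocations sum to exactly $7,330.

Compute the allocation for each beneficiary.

Delacroix: $940; Quinlan: $972; Marchetti: $948; Lindqvist: $1,290; Ferraro: $3,180

Sum of ownership shares: 10,147.
Proportional shares (ignoring caps): Delacroix 1,281.504; Quinlan 912.37; Marchetti 889.97; Lindqvist 1,261.28; Ferraro 2,984.88.
Held at cap: Delacroix ($940); balance $6,390 reallocated over remaining ownership shares 8,373.
Held at cap: Lindqvist ($1,290); balance $5,100 reallocated over remaining ownership shares 6,627.
Redistributed shares: Quinlan 971.98 → $972; Marchetti 948.12 → $948; Ferraro 3,179.90 → $3,180.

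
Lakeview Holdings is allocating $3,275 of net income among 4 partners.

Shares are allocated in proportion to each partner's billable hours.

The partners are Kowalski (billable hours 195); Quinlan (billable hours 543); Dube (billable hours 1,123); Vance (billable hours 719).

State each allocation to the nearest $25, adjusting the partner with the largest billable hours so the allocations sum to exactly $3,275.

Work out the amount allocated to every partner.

Total billable hours = 2,580.
Raw shares: Kowalski 195/2,580 × $3,275 = 247.53; Quinlan 543/2,580 × $3,275 = 689.27; Dube 1,123/2,580 × $3,275 = 1,425.51; Vance 719/2,580 × $3,275 = 912.68.
Rounded to nearest $25: Kowalski $250; Quinlan $700; Dube $1,425; Vance $925. Sum = $3,300.
Difference $3,275 − $3,300 = −$25 applied to largest billable hours (Dube): Dube becomes $1,400.

Kowalski: $250 | Quinlan: $700 | Dube: $1,400 | Vance: $925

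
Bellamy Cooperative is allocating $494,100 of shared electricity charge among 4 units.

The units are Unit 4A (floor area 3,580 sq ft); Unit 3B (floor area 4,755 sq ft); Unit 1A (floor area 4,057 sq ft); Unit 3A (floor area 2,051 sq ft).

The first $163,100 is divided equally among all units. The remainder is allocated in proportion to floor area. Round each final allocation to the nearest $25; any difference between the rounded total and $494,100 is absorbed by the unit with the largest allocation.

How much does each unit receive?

Unit 4A: $122,825 · Unit 3B: $149,750 · Unit 1A: $133,750 · Unit 3A: $87,775

Equal tier: $163,100 ÷ 4 = $40,775 apiece.
Remainder $331,000 by floor area (total 14,443): Unit 4A 82,045.28 → $82,050; Unit 3B 108,973.55 → $108,975; Unit 1A 92,977.01 → $92,975; Unit 3A 47,004.15 → $47,000.
Totals: Unit 4A $40,775 + $82,050 = $122,825; Unit 3B $40,775 + $108,975 = $149,750; Unit 1A $40,775 + $92,975 = $133,750; Unit 3A $40,775 + $47,000 = $87,775.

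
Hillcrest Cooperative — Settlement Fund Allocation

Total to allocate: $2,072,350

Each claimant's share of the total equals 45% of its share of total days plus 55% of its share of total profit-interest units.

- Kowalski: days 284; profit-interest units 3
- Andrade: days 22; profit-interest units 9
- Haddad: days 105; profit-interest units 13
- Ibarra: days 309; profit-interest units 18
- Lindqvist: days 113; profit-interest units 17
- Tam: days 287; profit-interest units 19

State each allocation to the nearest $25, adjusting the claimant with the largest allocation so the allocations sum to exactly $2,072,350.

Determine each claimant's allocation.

Kowalski: $279,750 · Andrade: $148,175 · Haddad: $275,000 · Ibarra: $516,975 · Lindqvist: $339,350 · Tam: $513,100

Totals — days 1,120, profit-interest units 79.
Combined weights (45% days + 55% profit-interest units): Kowalski 0.1350; Andrade 0.0715; Haddad 0.1327; Ibarra 0.2495; Lindqvist 0.1638; Tam 0.2476.
Proportional shares: Kowalski 279,753.20; Andrade 148,167.87; Haddad 274,988.06; Ibarra 516,985.51; Lindqvist 339,360.19; Tam 513,095.17.
After rounding ($25): Kowalski $279,750; Andrade $148,175; Haddad $275,000; Ibarra $516,975; Lindqvist $339,350; Tam $513,100. Sum = $2,072,350.
No rounding difference to absorb.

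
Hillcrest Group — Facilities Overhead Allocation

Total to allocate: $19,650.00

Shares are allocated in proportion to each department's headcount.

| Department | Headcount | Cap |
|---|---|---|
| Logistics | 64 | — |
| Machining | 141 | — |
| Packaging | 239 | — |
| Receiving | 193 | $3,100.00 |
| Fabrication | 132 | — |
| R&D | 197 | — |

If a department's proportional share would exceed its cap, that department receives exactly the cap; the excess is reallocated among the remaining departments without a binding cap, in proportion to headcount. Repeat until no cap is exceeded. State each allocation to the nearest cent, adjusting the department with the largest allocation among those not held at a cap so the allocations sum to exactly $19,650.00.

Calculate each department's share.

Total headcount = 966.
Proportional shares (ignoring caps): Logistics 1,301.8634; Machining 2,868.1677; Packaging 4,861.6460; Receiving 3,925.9317; Fabrication 2,685.0932; R&D 4,007.2981.
Held at cap: Receiving ($3,100.00); residual $16,550.00 reallocated over remaining headcount 773.
Remaining shares: Logistics 1,370.2458 → $1,370.25; Machining 3,018.8228 → $3,018.82; Packaging 5,117.0116 → $5,117.01; Fabrication 2,826.1320 → $2,826.13; R&D 4,217.7878 → $4,217.79.

Logistics: $1,370.25 · Machining: $3,018.82 · Packaging: $5,117.01 · Receiving: $3,100.00 · Fabrication: $2,826.13 · R&D: $4,217.79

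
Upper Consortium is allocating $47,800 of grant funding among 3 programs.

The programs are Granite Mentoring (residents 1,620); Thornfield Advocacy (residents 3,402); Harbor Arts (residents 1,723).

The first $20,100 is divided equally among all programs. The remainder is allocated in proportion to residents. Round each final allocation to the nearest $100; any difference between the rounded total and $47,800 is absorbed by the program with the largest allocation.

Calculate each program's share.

Granite Mentoring: $13,400 · Thornfield Advocacy: $20,600 · Harbor Arts: $13,800

Equal tier: $20,100 ÷ 3 = $6,700 apiece.
Remainder $27,700 by residents (total 6,745): Granite Mentoring 6,652.93 → $6,700; Thornfield Advocacy 13,971.15 → $14,000; Harbor Arts 7,075.92 → $7,100.
Rounding difference −$100 on remainder applied to Thornfield Advocacy.
Totals: Granite Mentoring $6,700 + $6,700 = $13,400; Thornfield Advocacy $6,700 + $13,900 = $20,600; Harbor Arts $6,700 + $7,100 = $13,800.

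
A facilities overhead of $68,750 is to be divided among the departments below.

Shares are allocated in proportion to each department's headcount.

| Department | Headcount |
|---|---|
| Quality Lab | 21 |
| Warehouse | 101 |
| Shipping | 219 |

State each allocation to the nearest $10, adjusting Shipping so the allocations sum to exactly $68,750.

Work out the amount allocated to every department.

Quality Lab: $4,230 | Warehouse: $20,360 | Shipping: $44,160

Combined headcount = 341.
Unrounded shares: Quality Lab 21/341 × $68,750 = 4,233.87; Warehouse 101/341 × $68,750 = 20,362.90; Shipping 219/341 × $68,750 = 44,153.23.
Rounded to nearest $10: Quality Lab $4,230; Warehouse $20,360; Shipping $44,150. Sum = $68,740.
Difference $68,750 − $68,740 = +$10 applied to Shipping: Shipping becomes $44,160.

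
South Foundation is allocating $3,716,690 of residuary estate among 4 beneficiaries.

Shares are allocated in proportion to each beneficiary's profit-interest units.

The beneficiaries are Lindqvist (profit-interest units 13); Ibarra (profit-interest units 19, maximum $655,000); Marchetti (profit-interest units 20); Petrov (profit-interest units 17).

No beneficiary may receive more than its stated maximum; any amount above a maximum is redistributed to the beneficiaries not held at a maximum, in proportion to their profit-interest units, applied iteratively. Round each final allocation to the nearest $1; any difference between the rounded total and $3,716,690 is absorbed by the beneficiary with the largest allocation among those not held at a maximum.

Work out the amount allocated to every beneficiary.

Total profit-interest units = 69.
Proportional shares (ignoring caps): Lindqvist 700,245.94; Ibarra 1,023,436.38; Marchetti 1,077,301.45; Petrov 915,706.23.
Held at cap: Ibarra ($655,000); balance $3,061,690 reallocated over remaining profit-interest units 50.
Shares after redistribution: Lindqvist 796,039.40 → $796,039; Marchetti 1,224,676.00 → $1,224,676; Petrov 1,040,974.60 → $1,040,975.

Lindqvist: $796,039 · Ibarra: $655,000 · Marchetti: $1,224,676 · Petrov: $1,040,975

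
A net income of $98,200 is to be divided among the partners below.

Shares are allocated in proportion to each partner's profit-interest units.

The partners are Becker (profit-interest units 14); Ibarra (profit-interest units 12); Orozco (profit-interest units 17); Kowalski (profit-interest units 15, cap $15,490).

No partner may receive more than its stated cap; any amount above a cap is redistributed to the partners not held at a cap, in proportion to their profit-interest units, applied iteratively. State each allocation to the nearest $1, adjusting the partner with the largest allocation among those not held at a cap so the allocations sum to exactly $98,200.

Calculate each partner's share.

Sum of profit-interest units: 58.
Unconstrained shares: Becker 23,703.45; Ibarra 20,317.24; Orozco 28,782.76; Kowalski 25,396.55.
Capped: Kowalski ($15,490); remaining pool $82,710 reallocated over remaining profit-interest units 43.
Redistributed shares: Becker 26,928.84 → $26,929; Ibarra 23,081.86 → $23,082; Orozco 32,699.30 → $32,699.

Becker: $26,929 | Ibarra: $23,082 | Orozco: $32,699 | Kowalski: $15,490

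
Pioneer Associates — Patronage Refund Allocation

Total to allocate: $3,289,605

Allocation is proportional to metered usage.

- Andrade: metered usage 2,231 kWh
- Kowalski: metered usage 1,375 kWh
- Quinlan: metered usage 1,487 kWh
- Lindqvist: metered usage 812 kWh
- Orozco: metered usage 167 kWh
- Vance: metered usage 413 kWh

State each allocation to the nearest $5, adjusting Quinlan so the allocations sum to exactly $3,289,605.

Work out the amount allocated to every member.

Metered usage total: 6,485.
Unrounded shares: Andrade 2,231/6,485 × $3,289,605 = 1,131,705.28; Kowalski 1,375/6,485 × $3,289,605 = 697,487.57; Quinlan 1,487/6,485 × $3,289,605 = 754,301.10; Lindqvist 812/6,485 × $3,289,605 = 411,898.11; Orozco 167/6,485 × $3,289,605 = 84,713.04; Vance 413/6,485 × $3,289,605 = 209,499.90.
Rounded to nearest $5: Andrade $1,131,705; Kowalski $697,490; Quinlan $754,300; Lindqvist $411,900; Orozco $84,715; Vance $209,500. Sum = $3,289,610.
Difference $3,289,605 − $3,289,610 = −$5 applied to Quinlan: Quinlan becomes $754,295.

Andrade: $1,131,705; Kowalski: $697,490; Quinlan: $754,295; Lindqvist: $411,900; Orozco: $84,715; Vance: $209,500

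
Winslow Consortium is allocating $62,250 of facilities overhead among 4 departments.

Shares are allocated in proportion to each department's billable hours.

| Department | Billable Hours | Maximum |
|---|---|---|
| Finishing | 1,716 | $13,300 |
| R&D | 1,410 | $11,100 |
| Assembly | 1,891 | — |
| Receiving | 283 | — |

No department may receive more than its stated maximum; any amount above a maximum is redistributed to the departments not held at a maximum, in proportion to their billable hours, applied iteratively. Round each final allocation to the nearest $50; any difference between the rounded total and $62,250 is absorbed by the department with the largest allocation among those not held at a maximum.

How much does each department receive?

Billable hours total: 5,300.
Pro-rata shares before constraints: Finishing 20,154.91; R&D 16,560.85; Assembly 22,210.33; Receiving 3,323.92.
Capped: Finishing ($13,300), R&D ($11,100); balance $37,850 reallocated over remaining billable hours 2,174.
Remaining shares: Assembly 32,922.88 → $32,900; Receiving 4,927.12 → $4,950.

Finishing: $13,300 · R&D: $11,100 · Assembly: $32,900 · Receiving: $4,950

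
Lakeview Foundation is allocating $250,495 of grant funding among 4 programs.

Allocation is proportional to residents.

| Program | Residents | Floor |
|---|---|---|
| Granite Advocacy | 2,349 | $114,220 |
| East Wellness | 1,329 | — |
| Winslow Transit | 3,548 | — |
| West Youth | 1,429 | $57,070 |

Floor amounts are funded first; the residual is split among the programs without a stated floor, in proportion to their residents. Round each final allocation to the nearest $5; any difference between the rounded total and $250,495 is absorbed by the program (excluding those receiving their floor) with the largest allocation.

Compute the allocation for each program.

Minimums first: Granite Advocacy $114,220; West Youth $57,070. Remaining pool $79,205.
Remaining pool split over remaining residents 4,877: East Wellness 21,583.65 → $21,585; Winslow Transit 57,621.35 → $57,620.

Granite Advocacy: $114,220 | East Wellness: $21,585 | Winslow Transit: $57,620 | West Youth: $57,070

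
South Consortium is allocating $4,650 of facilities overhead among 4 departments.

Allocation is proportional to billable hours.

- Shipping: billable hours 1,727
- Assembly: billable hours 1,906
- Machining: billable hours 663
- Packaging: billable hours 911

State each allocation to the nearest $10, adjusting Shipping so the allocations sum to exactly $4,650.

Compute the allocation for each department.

Total billable hours = 5,207.
Unrounded shares: Shipping 1,727/5,207 × $4,650 = 1,542.26; Assembly 1,906/5,207 × $4,650 = 1,702.11; Machining 663/5,207 × $4,650 = 592.08; Packaging 911/5,207 × $4,650 = 813.55.
At nearest $10: Shipping $1,540; Assembly $1,700; Machining $590; Packaging $810. Sum = $4,640.
Difference $4,650 − $4,640 = +$10 applied to Shipping: Shipping becomes $1,550.

Shipping: $1,550; Assembly: $1,700; Machining: $590; Packaging: $810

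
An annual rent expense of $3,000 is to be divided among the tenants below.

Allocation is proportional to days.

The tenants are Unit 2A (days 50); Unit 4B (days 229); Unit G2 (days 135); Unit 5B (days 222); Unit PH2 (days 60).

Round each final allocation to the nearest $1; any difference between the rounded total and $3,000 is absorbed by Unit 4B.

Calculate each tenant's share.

Days total: 696.
Pro-rata amounts: Unit 2A 50/696 × $3,000 = 215.52; Unit 4B 229/696 × $3,000 = 987.07; Unit G2 135/696 × $3,000 = 581.90; Unit 5B 222/696 × $3,000 = 956.90; Unit PH2 60/696 × $3,000 = 258.62.
After rounding ($1): Unit 2A $216; Unit 4B $987; Unit G2 $582; Unit 5B $957; Unit PH2 $259. Sum = $3,001.
Difference $3,000 − $3,001 = −$1 applied to Unit 4B: Unit 4B becomes $986.

Unit 2A: $216 · Unit 4B: $986 · Unit G2: $582 · Unit 5B: $957 · Unit PH2: $259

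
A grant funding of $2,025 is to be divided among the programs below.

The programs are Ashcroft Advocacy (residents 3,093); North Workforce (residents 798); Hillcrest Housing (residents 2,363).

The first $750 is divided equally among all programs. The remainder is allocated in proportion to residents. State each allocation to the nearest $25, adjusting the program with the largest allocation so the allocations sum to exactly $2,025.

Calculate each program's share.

Equal tier: $750 ÷ 3 = $250 apiece.
Remainder $1,275 by residents (total 6,254): Ashcroft Advocacy 630.57 → $625; North Workforce 162.69 → $175; Hillcrest Housing 481.74 → $475.
Totals: Ashcroft Advocacy $250 + $625 = $875; North Workforce $250 + $175 = $425; Hillcrest Housing $250 + $475 = $725.

Ashcroft Advocacy: $875; North Workforce: $425; Hillcrest Housing: $725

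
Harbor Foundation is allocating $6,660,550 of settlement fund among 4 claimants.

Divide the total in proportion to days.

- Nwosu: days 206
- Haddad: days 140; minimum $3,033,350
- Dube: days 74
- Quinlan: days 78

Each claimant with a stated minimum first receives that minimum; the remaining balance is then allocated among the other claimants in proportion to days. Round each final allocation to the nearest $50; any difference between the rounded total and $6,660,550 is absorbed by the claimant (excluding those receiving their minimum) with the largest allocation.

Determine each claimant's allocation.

Minimums first: Haddad $3,033,350. Remaining pool $3,627,200.
Remaining pool split over remaining days 358: Nwosu 2,087,159.78 → $2,087,150; Dube 749,756.42 → $749,750; Quinlan 790,283.80 → $790,300.

Nwosu: $2,087,150 | Haddad: $3,033,350 | Dube: $749,750 | Quinlan: $790,300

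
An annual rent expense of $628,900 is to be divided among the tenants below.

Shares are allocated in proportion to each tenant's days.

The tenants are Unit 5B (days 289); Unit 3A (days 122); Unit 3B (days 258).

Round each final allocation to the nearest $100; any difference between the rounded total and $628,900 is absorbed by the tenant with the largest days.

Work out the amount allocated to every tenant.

Unit 5B: $271,700 | Unit 3A: $114,700 | Unit 3B: $242,500

Combined days = 289 + 122 + 258 = 669.
Proportional shares: Unit 5B 271,677.28; Unit 3A 114,687.29; Unit 3B 242,535.43.
At nearest $100: Unit 5B $271,700; Unit 3A $114,700; Unit 3B $242,500. Sum = $628,900.
No rounding difference to absorb.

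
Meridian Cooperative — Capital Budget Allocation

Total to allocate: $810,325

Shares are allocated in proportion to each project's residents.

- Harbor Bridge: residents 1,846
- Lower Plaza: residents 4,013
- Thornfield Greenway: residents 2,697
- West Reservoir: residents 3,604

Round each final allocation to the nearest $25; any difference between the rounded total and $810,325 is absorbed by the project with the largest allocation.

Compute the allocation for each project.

Combined residents = 12,160.
Unrounded shares: Harbor Bridge 1,846/12,160 × $810,325 = 123,014.80; Lower Plaza 4,013/12,160 × $810,325 = 267,420.58; Thornfield Greenway 2,697/12,160 × $810,325 = 179,724.22; West Reservoir 3,604/12,160 × $810,325 = 240,165.40.
After rounding ($25): Harbor Bridge $123,025; Lower Plaza $267,425; Thornfield Greenway $179,725; West Reservoir $240,175. Sum = $810,350.
Difference $810,325 − $810,350 = −$25 applied to largest allocation (Lower Plaza): Lower Plaza becomes $267,400.

Harbor Bridge: $123,025 · Lower Plaza: $267,400 · Thornfield Greenway: $179,725 · West Reservoir: $240,175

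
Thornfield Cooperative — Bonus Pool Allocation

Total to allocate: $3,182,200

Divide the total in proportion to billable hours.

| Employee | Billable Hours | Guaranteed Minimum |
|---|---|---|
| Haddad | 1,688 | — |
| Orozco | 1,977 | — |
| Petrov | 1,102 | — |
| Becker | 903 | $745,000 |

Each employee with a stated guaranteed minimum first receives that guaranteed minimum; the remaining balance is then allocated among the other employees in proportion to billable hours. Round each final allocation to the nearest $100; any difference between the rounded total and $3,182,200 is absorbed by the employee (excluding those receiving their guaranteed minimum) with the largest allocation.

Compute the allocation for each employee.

Minimums first: Becker $745,000. Remaining pool $2,437,200.
Remaining pool split over remaining billable hours 4,767: Haddad 863,015.23 → $863,000; Orozco 1,010,770.80 → $1,010,800; Petrov 563,413.97 → $563,400.

Haddad: $863,000 · Orozco: $1,010,800 · Petrov: $563,400 · Becker: $745,000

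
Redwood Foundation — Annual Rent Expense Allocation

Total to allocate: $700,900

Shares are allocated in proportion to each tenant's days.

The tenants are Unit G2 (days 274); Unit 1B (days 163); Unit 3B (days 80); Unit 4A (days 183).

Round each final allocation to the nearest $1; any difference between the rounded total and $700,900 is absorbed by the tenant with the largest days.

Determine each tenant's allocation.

Unit G2: $274,352 · Unit 1B: $163,210 · Unit 3B: $80,103 · Unit 4A: $183,235

Days total: 274 + 163 + 80 + 183 = 700.
Pro-rata amounts: Unit G2 274,352.29; Unit 1B 163,209.57; Unit 3B 80,102.86; Unit 4A 183,235.29.
Rounded to nearest $1: Unit G2 $274,352; Unit 1B $163,210; Unit 3B $80,103; Unit 4A $183,235. Sum = $700,900.
Sum already equals the total — no adjustment.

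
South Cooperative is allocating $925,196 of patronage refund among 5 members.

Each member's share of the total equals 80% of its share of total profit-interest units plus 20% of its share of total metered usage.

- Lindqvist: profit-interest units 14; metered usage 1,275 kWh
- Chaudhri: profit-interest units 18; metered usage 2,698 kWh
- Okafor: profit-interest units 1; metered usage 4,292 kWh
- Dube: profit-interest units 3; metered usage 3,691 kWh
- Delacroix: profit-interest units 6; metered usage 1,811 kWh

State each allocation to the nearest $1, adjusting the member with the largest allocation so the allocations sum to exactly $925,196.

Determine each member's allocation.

Profit-interest units total 42; metered usage total 13,767.
Combined weights (80% profit-interest units + 20% metered usage): Lindqvist 0.2852; Chaudhri 0.3821; Okafor 0.0814; Dube 0.1108; Delacroix 0.1406.
Raw shares: Lindqvist 263,855.93; Chaudhri 353,473.28; Okafor 75,310.60; Dube 102,478.26; Delacroix 130,077.94.
At nearest $1: Lindqvist $263,856; Chaudhri $353,473; Okafor $75,311; Dube $102,478; Delacroix $130,078. Sum = $925,196.
Sum already equals the total — no adjustment.

Lindqvist: $263,856 | Chaudhri: $353,473 | Okafor: $75,311 | Dube: $102,478 | Delacroix: $130,078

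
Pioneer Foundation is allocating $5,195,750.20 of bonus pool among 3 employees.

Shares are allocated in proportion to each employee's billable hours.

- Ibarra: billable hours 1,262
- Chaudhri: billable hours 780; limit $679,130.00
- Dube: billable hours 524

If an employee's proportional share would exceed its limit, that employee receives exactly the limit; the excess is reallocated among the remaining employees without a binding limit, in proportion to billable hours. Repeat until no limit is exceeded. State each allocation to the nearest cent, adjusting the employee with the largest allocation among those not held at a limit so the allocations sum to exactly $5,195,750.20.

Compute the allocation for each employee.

Ibarra: $3,191,475.19 · Chaudhri: $679,130.00 · Dube: $1,325,145.01

Billable hours total: 2,566.
Proportional shares (ignoring caps): Ibarra 2,555,353.3719; Chaudhri 1,579,378.4708; Dube 1,061,018.3573.
Held at cap: Chaudhri ($679,130.00); residual $4,516,620.20 reallocated over remaining billable hours 1,786.
Remaining shares: Ibarra 3,191,475.1917 → $3,191,475.19; Dube 1,325,145.0083 → $1,325,145.01.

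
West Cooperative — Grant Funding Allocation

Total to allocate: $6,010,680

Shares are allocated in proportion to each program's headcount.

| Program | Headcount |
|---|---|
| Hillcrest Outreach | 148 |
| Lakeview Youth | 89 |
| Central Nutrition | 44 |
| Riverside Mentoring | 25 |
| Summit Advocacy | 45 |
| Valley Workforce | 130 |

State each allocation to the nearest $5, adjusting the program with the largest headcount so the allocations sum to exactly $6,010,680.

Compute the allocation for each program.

Hillcrest Outreach: $1,849,435; Lakeview Youth: $1,112,165; Central Nutrition: $549,835; Riverside Mentoring: $312,405; Summit Advocacy: $562,330; Valley Workforce: $1,624,510

Total headcount = 148 + 89 + 44 + 25 + 45 + 130 = 481.
Raw shares: Hillcrest Outreach 1,849,440.00; Lakeview Youth 1,112,163.24; Central Nutrition 549,833.51; Riverside Mentoring 312,405.41; Summit Advocacy 562,329.73; Valley Workforce 1,624,508.11.
At nearest $5: Hillcrest Outreach $1,849,440; Lakeview Youth $1,112,165; Central Nutrition $549,835; Riverside Mentoring $312,405; Summit Advocacy $562,330; Valley Workforce $1,624,510. Sum = $6,010,685.
Difference $6,010,680 − $6,010,685 = −$5 applied to largest headcount (Hillcrest Outreach): Hillcrest Outreach becomes $1,849,435.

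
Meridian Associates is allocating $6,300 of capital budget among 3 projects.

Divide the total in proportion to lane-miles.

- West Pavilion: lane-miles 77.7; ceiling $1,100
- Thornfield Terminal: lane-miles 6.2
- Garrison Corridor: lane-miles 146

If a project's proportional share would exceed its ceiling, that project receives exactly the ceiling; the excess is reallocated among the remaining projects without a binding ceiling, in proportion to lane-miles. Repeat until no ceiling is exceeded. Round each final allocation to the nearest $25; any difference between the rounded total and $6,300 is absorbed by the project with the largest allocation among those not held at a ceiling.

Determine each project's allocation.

West Pavilion: $1,100 | Thornfield Terminal: $200 | Garrison Corridor: $5,000

Lane-miles total: 229.9.
Proportional shares (ignoring caps): West Pavilion 2,129.23; Thornfield Terminal 169.90; Garrison Corridor 4,000.87.
Capped: West Pavilion ($1,100); balance $5,200 reallocated over remaining lane-miles 152.2.
Remaining shares: Thornfield Terminal 211.83 → $200; Garrison Corridor 4,988.17 → $5,000.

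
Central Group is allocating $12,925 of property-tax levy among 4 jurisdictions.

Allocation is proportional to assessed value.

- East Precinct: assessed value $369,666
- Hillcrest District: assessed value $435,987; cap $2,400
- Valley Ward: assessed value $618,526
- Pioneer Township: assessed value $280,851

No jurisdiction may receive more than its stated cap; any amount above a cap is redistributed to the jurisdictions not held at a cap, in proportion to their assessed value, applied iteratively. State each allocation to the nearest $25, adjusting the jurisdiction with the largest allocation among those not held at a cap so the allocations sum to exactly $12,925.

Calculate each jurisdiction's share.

Assessed value total: 1,705,030.
Pro-rata shares before constraints: East Precinct 2,802.26; Hillcrest District 3,305.00; Valley Ward 4,688.74; Pioneer Township 2,128.99.
Cap binds for Hillcrest District ($2,400); remaining pool $10,525 reallocated over remaining assessed value 1,269,043.
Shares after redistribution: East Precinct 3,065.88 → $3,075; Valley Ward 5,129.84 → $5,125; Pioneer Township 2,329.28 → $2,325.

East Precinct: $3,075 · Hillcrest District: $2,400 · Valley Ward: $5,125 · Pioneer Township: $2,325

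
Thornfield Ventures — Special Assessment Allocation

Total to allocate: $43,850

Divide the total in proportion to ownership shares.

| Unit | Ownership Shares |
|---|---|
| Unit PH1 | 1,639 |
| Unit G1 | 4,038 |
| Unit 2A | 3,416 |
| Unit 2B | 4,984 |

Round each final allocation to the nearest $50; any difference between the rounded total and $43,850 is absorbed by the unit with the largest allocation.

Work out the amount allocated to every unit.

Combined ownership shares = 14,077.
Pro-rata amounts: Unit PH1 1,639/14,077 × $43,850 = 5,105.50; Unit G1 4,038/14,077 × $43,850 = 12,578.41; Unit 2A 3,416/14,077 × $43,850 = 10,640.88; Unit 2B 4,984/14,077 × $43,850 = 15,525.21.
At nearest $50: Unit PH1 $5,100; Unit G1 $12,600; Unit 2A $10,650; Unit 2B $15,550. Sum = $43,900.
Difference $43,850 − $43,900 = −$50 applied to largest allocation (Unit 2B): Unit 2B becomes $15,500.

Unit PH1: $5,100; Unit G1: $12,600; Unit 2A: $10,650; Unit 2B: $15,500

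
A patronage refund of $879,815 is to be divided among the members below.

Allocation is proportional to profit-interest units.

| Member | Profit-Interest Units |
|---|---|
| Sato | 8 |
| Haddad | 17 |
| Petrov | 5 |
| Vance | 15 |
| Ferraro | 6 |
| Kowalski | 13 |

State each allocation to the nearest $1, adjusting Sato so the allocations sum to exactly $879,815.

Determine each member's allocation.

Sato: $109,976 · Haddad: $233,701 · Petrov: $68,736 · Vance: $206,207 · Ferraro: $82,483 · Kowalski: $178,712

Combined profit-interest units = 64.
Raw shares: Sato 8/64 × $879,815 = 109,976.88; Haddad 17/64 × $879,815 = 233,700.86; Petrov 5/64 × $879,815 = 68,735.55; Vance 15/64 × $879,815 = 206,206.64; Ferraro 6/64 × $879,815 = 82,482.66; Kowalski 13/64 × $879,815 = 178,712.42.
After rounding ($1): Sato $109,977; Haddad $233,701; Petrov $68,736; Vance $206,207; Ferraro $82,483; Kowalski $178,712. Sum = $879,816.
Difference $879,815 − $879,816 = −$1 applied to Sato: Sato becomes $109,976.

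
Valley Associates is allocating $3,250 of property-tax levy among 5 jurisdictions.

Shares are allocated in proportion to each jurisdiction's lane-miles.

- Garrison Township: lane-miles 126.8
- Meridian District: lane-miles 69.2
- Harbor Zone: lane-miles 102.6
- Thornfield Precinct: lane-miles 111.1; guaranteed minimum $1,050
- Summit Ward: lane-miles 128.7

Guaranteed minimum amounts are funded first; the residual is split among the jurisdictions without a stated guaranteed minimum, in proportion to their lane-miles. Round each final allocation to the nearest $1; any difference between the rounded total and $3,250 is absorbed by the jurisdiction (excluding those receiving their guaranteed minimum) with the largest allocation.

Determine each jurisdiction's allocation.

Garrison Township: $653 · Meridian District: $356 · Harbor Zone: $528 · Thornfield Precinct: $1,050 · Summit Ward: $663

Fund the minimums — Thornfield Precinct $1,050. Remaining pool $2,200.
Remaining pool split over remaining lane-miles 427.3: Garrison Township 652.84 → $653; Meridian District 356.28 → $356; Harbor Zone 528.25 → $528; Summit Ward 662.63 → $663.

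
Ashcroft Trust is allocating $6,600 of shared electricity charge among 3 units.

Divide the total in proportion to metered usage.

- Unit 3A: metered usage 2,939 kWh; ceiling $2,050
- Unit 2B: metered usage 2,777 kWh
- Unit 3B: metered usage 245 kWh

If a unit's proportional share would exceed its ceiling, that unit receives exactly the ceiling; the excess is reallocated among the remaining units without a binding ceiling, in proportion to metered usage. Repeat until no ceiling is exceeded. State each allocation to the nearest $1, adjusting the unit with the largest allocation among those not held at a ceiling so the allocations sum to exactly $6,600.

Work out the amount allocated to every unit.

Combined metered usage = 5,961.
Pro-rata shares before constraints: Unit 3A 3,254.05; Unit 2B 3,074.69; Unit 3B 271.26.
Held at cap: Unit 3A ($2,050); residual $4,550 reallocated over remaining metered usage 3,022.
Remaining shares: Unit 2B 4,181.12 → $4,181; Unit 3B 368.88 → $369.

Unit 3A: $2,050; Unit 2B: $4,181; Unit 3B: $369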